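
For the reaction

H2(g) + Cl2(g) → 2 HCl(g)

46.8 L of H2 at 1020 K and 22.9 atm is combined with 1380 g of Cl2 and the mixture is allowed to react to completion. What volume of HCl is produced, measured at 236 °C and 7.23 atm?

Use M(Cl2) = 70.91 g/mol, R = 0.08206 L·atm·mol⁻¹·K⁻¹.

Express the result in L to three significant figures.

148 L

n(H2) = PV/RT = (22.9 × 46.8) / (0.08206 × 1020) = 12.80 mol
n(Cl2) = 1380 / 70.91 = 19.46 mol
For 12.80 mol H2, stoichiometry requires (1/1) × 12.80 = 12.80 mol Cl2; 19.46 mol is available, so H2 is limiting.
n(HCl) = (2/1) × 12.80 = 25.60 mol
V(HCl) = nRT/P = 25.60 × 0.08206 × 509.15 / 7.23 = 147.9 L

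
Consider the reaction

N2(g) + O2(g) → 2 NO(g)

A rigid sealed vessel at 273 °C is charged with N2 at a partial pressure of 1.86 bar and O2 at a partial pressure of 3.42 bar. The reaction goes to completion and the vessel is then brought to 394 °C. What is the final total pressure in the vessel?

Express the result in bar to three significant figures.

6.45 bar

At constant V, partial pressures at 273 °C are proportional to moles, so apply stoichiometry directly to pressures.
P(O2) required for 1.86 bar of N2 = (1/1) × 1.86 = 1.860 bar; available 3.42 bar, so N2 is limiting.
P(O2) remaining = 3.42 − (1/1) × 1.86 = 1.560 bar
P(gaseous products) = (2)/1 × 1.86 = 3.720 bar
P_total at 273 °C = 1.560 + 3.720 = 5.280 bar
Scaling to 394 °C: P = 5.280 × 667.15/546.15 = 6.450 bar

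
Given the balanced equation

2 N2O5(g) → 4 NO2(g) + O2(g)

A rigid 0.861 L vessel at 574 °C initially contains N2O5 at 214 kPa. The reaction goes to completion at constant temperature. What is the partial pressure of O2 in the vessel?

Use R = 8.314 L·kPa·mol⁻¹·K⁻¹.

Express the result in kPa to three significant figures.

107 kPa

n(N2O5)₀ = PV/RT = (214 × 0.861) / (8.314 × 847.15) = 0.02616 mol
n(O2) = (1/2) × 0.02616 = 0.01308 mol
P(O2) = nRT/V = 0.01308 × 8.314 × 847.15 / 0.861 = 107.0 kPa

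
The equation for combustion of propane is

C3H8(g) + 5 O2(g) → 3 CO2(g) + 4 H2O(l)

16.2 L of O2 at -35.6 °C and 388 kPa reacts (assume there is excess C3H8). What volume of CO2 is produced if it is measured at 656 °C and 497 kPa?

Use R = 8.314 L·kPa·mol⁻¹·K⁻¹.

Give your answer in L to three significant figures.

29.7 L

n(O2) = PV/RT = (388 × 16.2) / (8.314 × 237.55) = 3.183 mol
n(CO2) = (3/5) × 3.183 = 1.910 mol
V = nRT/P = 1.910 × 8.314 × 929.15 / 497 = 29.69 L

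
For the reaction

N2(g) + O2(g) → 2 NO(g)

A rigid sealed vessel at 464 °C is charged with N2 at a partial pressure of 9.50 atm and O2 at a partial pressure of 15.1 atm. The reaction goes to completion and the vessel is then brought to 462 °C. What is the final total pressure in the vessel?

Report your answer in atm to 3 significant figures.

With V and T fixed, P_i ∝ n_i, so the mole ratios apply directly to partial pressures at 464 °C.
P(O2) required for 9.50 atm of N2 = (1/1) × 9.50 = 9.500 atm; available 15.1 atm, so N2 is limiting.
P(O2) remaining = 15.1 − (1/1) × 9.50 = 5.600 atm
P(gaseous products) = (2)/1 × 9.50 = 19.00 atm
P_total at 464 °C = 5.600 + 19.00 = 24.60 atm
Scaling to 462 °C: P = 24.60 × 735.15/737.15 = 24.53 atm

24.5 atm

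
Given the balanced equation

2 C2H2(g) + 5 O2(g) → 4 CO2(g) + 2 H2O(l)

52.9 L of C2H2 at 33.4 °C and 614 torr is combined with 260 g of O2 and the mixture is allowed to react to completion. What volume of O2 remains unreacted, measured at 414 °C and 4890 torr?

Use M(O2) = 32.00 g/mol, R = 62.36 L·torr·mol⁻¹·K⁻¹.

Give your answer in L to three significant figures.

n(C2H2) = PV/RT = (614 × 52.9) / (62.36 × 306.55) = 1.699 mol
n(O2) = 260 / 32.00 = 8.125 mol
For 1.699 mol C2H2, stoichiometry requires (5/2) × 1.699 = 4.248 mol O2; 8.125 mol is available, so C2H2 is limiting.
n(O2) consumed = (5/2) × 1.699 = 4.248 mol; remaining = 8.125 − 4.248 = 3.877 mol
V(O2) = nRT/P = 3.877 × 62.36 × 687.15 / 4890 = 33.97 L

34.0 L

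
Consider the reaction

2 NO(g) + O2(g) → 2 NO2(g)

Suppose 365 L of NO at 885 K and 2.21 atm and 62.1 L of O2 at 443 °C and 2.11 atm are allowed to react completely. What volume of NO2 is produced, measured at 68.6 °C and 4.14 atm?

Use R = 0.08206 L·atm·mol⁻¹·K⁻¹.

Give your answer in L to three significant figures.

n(NO) = PV/RT = (2.21 × 365) / (0.08206 × 885) = 11.11 mol
n(O2) = PV/RT = (2.11 × 62.1) / (0.08206 × 716.15) = 2.230 mol
For 11.11 mol NO, stoichiometry requires (1/2) × 11.11 = 5.555 mol O2; 2.230 mol is available, so O2 is limiting.
n(NO2) = (2/1) × 2.230 = 4.460 mol
V(NO2) = nRT/P = 4.460 × 0.08206 × 341.75 / 4.14 = 30.21 L

30.2 L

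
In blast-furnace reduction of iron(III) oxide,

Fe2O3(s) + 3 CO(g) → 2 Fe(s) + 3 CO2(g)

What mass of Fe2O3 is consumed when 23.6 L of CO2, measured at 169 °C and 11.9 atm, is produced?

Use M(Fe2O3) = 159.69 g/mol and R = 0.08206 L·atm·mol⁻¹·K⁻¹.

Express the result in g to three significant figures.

n(CO2) = PV/RT = (11.9 × 23.6) / (0.08206 × 442.15) = 7.740 mol
n(Fe2O3) = (1/3) × 7.740 = 2.580 mol
m(Fe2O3) = 2.580 × 159.69 = 412.0 g

412 g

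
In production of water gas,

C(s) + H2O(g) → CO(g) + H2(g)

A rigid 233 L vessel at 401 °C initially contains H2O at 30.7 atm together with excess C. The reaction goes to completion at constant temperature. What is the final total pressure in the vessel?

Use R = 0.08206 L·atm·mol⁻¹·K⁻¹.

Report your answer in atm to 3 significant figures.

61.4 atm

Since T and V are fixed, P_final/P_initial = n_final/n_initial = 2/1.
P_final = (2/1) × 30.7 = 61.40 atm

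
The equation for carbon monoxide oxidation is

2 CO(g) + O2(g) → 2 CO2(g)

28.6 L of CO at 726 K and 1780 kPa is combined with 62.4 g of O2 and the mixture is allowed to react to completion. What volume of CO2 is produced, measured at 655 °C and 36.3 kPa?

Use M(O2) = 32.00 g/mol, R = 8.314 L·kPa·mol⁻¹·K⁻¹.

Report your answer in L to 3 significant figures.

n(CO) = PV/RT = (1780 × 28.6) / (8.314 × 726) = 8.434 mol
n(O2) = 62.4 / 32.00 = 1.950 mol
For 8.434 mol CO, stoichiometry requires (1/2) × 8.434 = 4.217 mol O2; 1.950 mol is available, so O2 is limiting.
n(CO2) = (2/1) × 1.950 = 3.900 mol
V(CO2) = nRT/P = 3.900 × 8.314 × 928.15 / 36.3 = 829.1 L

829 L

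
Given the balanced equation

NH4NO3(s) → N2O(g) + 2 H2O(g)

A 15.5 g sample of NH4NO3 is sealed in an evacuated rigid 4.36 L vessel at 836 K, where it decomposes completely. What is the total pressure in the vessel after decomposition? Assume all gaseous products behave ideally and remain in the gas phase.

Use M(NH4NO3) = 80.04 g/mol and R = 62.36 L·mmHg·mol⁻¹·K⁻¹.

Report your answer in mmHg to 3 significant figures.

n(NH4NO3) = 15.5 / 80.04 = 0.1937 mol
n(gas produced) = (3/1) × 0.1937 = 0.5811 mol
P = nRT/V = 0.5811 × 62.36 × 836 / 4.36 = 6948 mmHg

6950 mmHg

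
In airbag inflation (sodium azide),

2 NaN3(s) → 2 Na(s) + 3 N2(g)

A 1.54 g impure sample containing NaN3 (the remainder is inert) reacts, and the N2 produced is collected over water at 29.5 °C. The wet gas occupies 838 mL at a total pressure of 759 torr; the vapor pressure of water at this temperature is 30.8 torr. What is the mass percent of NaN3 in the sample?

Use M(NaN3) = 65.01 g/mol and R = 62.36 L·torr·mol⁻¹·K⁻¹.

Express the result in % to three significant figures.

91.0 %

P(N2) = 759 − 30.8 = 728.2 torr
n(N2) = PV/RT = (728.2 × 0.8380) / (62.36 × 302.65) = 0.03233 mol
n(NaN3) = (2/3) × 0.03233 = 0.02155 mol
m(NaN3) = 0.02155 × 65.01 = 1.401 g
%NaN3 = 1.401 / 1.54 × 100 = 90.97%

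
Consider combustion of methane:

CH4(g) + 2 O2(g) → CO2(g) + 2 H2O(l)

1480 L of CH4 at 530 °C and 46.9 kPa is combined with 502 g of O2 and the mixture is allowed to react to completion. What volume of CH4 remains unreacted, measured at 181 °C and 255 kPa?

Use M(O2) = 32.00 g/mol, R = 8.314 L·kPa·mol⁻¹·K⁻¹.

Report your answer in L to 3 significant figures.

37.8 L

n(CH4) = PV/RT = (46.9 × 1480) / (8.314 × 803.15) = 10.40 mol
n(O2) = 502 / 32.00 = 15.69 mol
For 10.40 mol CH4, stoichiometry requires (2/1) × 10.40 = 20.80 mol O2; 15.69 mol is available, so O2 is limiting.
n(CH4) consumed = (1/2) × 15.69 = 7.845 mol; remaining = 10.40 − 7.845 = 2.555 mol
V(CH4) = nRT/P = 2.555 × 8.314 × 454.15 / 255 = 37.83 L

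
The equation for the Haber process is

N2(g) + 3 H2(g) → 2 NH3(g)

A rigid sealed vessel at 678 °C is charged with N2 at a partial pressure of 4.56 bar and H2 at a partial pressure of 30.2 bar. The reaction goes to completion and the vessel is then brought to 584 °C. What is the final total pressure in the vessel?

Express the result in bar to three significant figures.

23.1 bar

At constant V, partial pressures at 678 °C are proportional to moles, so apply stoichiometry directly to pressures.
P(H2) required for 4.56 bar of N2 = (3/1) × 4.56 = 13.68 bar; available 30.2 bar, so N2 is limiting.
P(H2) remaining = 30.2 − (3/1) × 4.56 = 16.52 bar
P(gaseous products) = (2)/1 × 4.56 = 9.120 bar
P_total at 678 °C = 16.52 + 9.120 = 25.64 bar
Scaling to 584 °C: P = 25.64 × 857.15/951.15 = 23.11 bar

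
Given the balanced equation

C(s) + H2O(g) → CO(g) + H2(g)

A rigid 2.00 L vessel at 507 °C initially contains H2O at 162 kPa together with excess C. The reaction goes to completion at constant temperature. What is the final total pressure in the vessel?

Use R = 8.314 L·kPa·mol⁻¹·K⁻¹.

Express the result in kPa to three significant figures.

324 kPa

Rigid vessel, constant T ⇒ P scales with total gas moles (1 → 2).
P_final = (2/1) × 162 = 324.0 kPa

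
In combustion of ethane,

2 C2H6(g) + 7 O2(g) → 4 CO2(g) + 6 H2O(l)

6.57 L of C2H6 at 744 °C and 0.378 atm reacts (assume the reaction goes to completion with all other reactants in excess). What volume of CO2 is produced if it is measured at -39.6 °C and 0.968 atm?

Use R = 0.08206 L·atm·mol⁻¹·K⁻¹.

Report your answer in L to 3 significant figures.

1.18 L

n(C2H6) = PV/RT = (0.378 × 6.57) / (0.08206 × 1017.15) = 0.02975 mol
n(CO2) = (4/2) × 0.02975 = 0.05950 mol
V = nRT/P = 0.05950 × 0.08206 × 233.55 / 0.968 = 1.178 L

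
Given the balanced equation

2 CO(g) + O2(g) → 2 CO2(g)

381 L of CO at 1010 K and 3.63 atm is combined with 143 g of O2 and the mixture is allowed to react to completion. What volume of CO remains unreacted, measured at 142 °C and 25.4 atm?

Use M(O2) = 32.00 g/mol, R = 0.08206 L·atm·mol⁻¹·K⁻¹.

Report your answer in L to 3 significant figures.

n(CO) = PV/RT = (3.63 × 381) / (0.08206 × 1010) = 16.69 mol
n(O2) = 143 / 32.00 = 4.469 mol
For 16.69 mol CO, stoichiometry requires (1/2) × 16.69 = 8.345 mol O2; 4.469 mol is available, so O2 is limiting.
n(CO) consumed = (2/1) × 4.469 = 8.938 mol; remaining = 16.69 − 8.938 = 7.752 mol
V(CO) = nRT/P = 7.752 × 0.08206 × 415.15 / 25.4 = 10.40 L

10.4 L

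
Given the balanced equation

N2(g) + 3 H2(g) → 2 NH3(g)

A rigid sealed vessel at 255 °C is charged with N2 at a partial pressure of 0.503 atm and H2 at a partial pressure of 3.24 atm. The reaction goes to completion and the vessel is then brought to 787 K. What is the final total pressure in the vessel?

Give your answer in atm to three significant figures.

4.08 atm

Because the vessel is rigid and T is held at 255 °C, work the stoichiometry in partial pressures (P_i = n_iRT/V).
P(H2) required for 0.503 atm of N2 = (3/1) × 0.503 = 1.509 atm; available 3.24 atm, so N2 is limiting.
P(H2) remaining = 3.24 − (3/1) × 0.503 = 1.731 atm
P(gaseous products) = (2)/1 × 0.503 = 1.006 atm
P_total at 255 °C = 1.731 + 1.006 = 2.737 atm
Scaling to 787 K: P = 2.737 × 787/528.15 = 4.078 atm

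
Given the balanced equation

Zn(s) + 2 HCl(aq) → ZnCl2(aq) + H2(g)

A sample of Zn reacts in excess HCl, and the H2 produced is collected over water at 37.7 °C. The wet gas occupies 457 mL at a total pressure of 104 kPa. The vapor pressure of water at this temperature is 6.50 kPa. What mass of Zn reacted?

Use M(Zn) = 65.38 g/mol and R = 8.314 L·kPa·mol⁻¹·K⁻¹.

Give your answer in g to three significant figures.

1.13 g

P(H2) = 104 − 6.50 = 97.50 kPa
n(H2) = PV/RT = (97.50 × 0.4570) / (8.314 × 310.85) = 0.01724 mol
n(Zn) = (1/1) × 0.01724 = 0.01724 mol
m(Zn) = 0.01724 × 65.38 = 1.127 g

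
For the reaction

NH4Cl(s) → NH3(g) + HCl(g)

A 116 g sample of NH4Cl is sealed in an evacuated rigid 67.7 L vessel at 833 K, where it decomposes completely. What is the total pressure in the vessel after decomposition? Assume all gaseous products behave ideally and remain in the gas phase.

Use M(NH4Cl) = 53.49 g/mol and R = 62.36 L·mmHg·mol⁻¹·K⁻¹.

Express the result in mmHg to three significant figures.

3330 mmHg

n(NH4Cl) = 116 / 53.49 = 2.169 mol
n(gas produced) = (2/1) × 2.169 = 4.338 mol
P = nRT/V = 4.338 × 62.36 × 833 / 67.7 = 3329 mmHg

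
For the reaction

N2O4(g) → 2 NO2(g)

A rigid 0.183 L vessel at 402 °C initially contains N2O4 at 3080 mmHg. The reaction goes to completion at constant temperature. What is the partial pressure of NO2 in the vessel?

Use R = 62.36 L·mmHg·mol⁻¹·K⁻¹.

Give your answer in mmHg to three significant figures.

6160 mmHg

n(N2O4)₀ = PV/RT = (3080 × 0.183) / (62.36 × 675.15) = 0.01339 mol
n(NO2) = (2/1) × 0.01339 = 0.02678 mol
P(NO2) = nRT/V = 0.02678 × 62.36 × 675.15 / 0.183 = 6161 mmHg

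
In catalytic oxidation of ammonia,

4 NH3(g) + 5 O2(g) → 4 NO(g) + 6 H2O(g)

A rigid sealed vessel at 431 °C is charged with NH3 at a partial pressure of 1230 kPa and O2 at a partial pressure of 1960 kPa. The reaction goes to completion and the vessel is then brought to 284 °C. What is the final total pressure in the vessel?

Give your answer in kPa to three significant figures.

With V and T fixed, P_i ∝ n_i, so the mole ratios apply directly to partial pressures at 431 °C.
P(O2) required for 1230 kPa of NH3 = (5/4) × 1230 = 1538 kPa; available 1960 kPa, so NH3 is limiting.
P(O2) remaining = 1960 − (5/4) × 1230 = 422.5 kPa
P(gaseous products) = (4+6)/4 × 1230 = 3075 kPa
P_total at 431 °C = 422.5 + 3075 = 3498 kPa
Scaling to 284 °C: P = 3498 × 557.15/704.15 = 2768 kPa

2770 kPa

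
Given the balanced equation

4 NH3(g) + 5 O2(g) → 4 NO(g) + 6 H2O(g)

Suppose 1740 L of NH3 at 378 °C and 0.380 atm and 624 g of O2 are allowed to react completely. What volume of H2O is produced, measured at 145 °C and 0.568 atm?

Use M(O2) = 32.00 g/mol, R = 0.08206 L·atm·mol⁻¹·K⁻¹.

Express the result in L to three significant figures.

n(NH3) = PV/RT = (0.380 × 1740) / (0.08206 × 651.15) = 12.37 mol
n(O2) = 624 / 32.00 = 19.50 mol
For 12.37 mol NH3, stoichiometry requires (5/4) × 12.37 = 15.46 mol O2; 19.50 mol is available, so NH3 is limiting.
n(H2O) = (6/4) × 12.37 = 18.55 mol
V(H2O) = nRT/P = 18.55 × 0.08206 × 418.15 / 0.568 = 1121 L

1120 L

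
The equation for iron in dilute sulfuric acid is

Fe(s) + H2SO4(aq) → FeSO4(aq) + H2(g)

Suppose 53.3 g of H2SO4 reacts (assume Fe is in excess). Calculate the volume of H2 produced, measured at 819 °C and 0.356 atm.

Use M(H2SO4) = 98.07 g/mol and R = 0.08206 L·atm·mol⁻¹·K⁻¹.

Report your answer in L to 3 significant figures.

n(H2SO4) = 53.30 / 98.07 = 0.5435 mol
n(H2) = (1/1) × 0.5435 = 0.5435 mol
V = nRT/P = 0.5435 × 0.08206 × 1092.15 / 0.356 = 136.8 L

137 L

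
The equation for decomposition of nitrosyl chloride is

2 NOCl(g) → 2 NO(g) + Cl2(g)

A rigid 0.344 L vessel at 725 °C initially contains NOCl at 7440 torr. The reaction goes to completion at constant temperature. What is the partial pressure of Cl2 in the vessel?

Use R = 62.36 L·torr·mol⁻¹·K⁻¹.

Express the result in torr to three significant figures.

n(NOCl)₀ = PV/RT = (7440 × 0.344) / (62.36 × 998.15) = 0.04112 mol
n(Cl2) = (1/2) × 0.04112 = 0.02056 mol
P(Cl2) = nRT/V = 0.02056 × 62.36 × 998.15 / 0.344 = 3720 torr

3720 torr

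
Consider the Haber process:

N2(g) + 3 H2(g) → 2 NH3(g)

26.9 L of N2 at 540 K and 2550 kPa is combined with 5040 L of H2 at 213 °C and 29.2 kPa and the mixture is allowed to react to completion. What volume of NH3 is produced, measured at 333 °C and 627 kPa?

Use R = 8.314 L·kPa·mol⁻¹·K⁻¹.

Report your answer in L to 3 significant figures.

n(N2) = PV/RT = (2550 × 26.9) / (8.314 × 540) = 15.28 mol
n(H2) = PV/RT = (29.2 × 5040) / (8.314 × 486.15) = 36.41 mol
For 15.28 mol N2, stoichiometry requires (3/1) × 15.28 = 45.84 mol H2; 36.41 mol is available, so H2 is limiting.
n(NH3) = (2/3) × 36.41 = 24.27 mol
V(NH3) = nRT/P = 24.27 × 8.314 × 606.15 / 627 = 195.1 L

195 L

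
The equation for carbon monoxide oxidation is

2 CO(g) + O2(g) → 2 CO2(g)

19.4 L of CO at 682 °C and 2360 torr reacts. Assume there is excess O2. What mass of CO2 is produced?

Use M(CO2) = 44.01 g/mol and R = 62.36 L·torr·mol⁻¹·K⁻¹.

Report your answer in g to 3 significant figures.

33.8 g

n(CO) = PV/RT = (2360 × 19.4) / (62.36 × 955.15) = 0.7687 mol
n(CO2) = (2/2) × 0.7687 = 0.7687 mol
m(CO2) = 0.7687 × 44.01 = 33.83 g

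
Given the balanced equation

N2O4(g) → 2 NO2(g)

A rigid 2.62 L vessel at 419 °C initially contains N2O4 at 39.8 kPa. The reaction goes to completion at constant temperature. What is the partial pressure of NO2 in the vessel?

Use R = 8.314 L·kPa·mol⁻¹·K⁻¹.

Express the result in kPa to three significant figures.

79.6 kPa

n(N2O4)₀ = PV/RT = (39.8 × 2.62) / (8.314 × 692.15) = 0.01812 mol
n(NO2) = (2/1) × 0.01812 = 0.03624 mol
P(NO2) = nRT/V = 0.03624 × 8.314 × 692.15 / 2.62 = 79.60 kPa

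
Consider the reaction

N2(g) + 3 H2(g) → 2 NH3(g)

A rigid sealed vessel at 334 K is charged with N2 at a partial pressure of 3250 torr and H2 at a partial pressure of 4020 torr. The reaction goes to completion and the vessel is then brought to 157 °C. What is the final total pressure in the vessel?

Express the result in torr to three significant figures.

At constant V, partial pressures at 334 K are proportional to moles, so apply stoichiometry directly to pressures.
P(H2) required for 3250 torr of N2 = (3/1) × 3250 = 9750 torr; available 4020 torr, so H2 is limiting.
P(N2) remaining = 3250 − (1/3) × 4020 = 1910 torr
P(gaseous products) = (2)/3 × 4020 = 2680 torr
P_total at 334 K = 1910 + 2680 = 4590 torr
Scaling to 157 °C: P = 4590 × 430.15/334 = 5911 torr

5910 torr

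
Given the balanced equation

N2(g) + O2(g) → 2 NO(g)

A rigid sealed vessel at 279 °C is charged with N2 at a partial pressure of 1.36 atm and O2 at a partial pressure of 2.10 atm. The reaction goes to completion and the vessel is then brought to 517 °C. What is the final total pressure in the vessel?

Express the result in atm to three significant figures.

With V and T fixed, P_i ∝ n_i, so the mole ratios apply directly to partial pressures at 279 °C.
P(O2) required for 1.36 atm of N2 = (1/1) × 1.36 = 1.360 atm; available 2.10 atm, so N2 is limiting.
P(O2) remaining = 2.10 − (1/1) × 1.36 = 0.7400 atm
P(gaseous products) = (2)/1 × 1.36 = 2.720 atm
P_total at 279 °C = 0.7400 + 2.720 = 3.460 atm
Scaling to 517 °C: P = 3.460 × 790.15/552.15 = 4.951 atm

4.95 atm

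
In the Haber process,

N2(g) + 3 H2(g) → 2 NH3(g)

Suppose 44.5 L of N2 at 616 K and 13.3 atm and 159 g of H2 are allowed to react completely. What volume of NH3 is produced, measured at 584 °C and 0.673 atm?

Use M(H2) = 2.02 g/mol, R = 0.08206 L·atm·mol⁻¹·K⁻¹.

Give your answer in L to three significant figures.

n(N2) = PV/RT = (13.3 × 44.5) / (0.08206 × 616) = 11.71 mol
n(H2) = 159 / 2.02 = 78.71 mol
For 11.71 mol N2, stoichiometry requires (3/1) × 11.71 = 35.13 mol H2; 78.71 mol is available, so N2 is limiting.
n(NH3) = (2/1) × 11.71 = 23.42 mol
V(NH3) = nRT/P = 23.42 × 0.08206 × 857.15 / 0.673 = 2448 L

2450 L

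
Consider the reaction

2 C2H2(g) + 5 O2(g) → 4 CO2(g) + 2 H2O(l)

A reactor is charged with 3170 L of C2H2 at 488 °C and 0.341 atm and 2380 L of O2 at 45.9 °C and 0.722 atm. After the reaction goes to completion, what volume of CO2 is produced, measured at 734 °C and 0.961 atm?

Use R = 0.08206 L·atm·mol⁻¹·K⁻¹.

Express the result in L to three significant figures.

2980 L

n(C2H2) = PV/RT = (0.341 × 3170) / (0.08206 × 761.15) = 17.31 mol
n(O2) = PV/RT = (0.722 × 2380) / (0.08206 × 319.05) = 65.63 mol
For 17.31 mol C2H2, stoichiometry requires (5/2) × 17.31 = 43.27 mol O2; 65.63 mol is available, so C2H2 is limiting.
n(CO2) = (4/2) × 17.31 = 34.62 mol
V(CO2) = nRT/P = 34.62 × 0.08206 × 1007.15 / 0.961 = 2977 L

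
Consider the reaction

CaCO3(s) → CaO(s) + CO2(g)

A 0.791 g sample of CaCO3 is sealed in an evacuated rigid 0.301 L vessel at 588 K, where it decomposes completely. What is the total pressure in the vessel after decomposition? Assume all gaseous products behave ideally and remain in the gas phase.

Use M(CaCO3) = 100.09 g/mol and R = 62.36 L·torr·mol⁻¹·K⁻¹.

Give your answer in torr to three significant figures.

n(CaCO3) = 0.791 / 100.09 = 0.007903 mol
n(gas produced) = (1/1) × 0.007903 = 0.007903 mol
P = nRT/V = 0.007903 × 62.36 × 588 / 0.301 = 962.7 torr

963 torr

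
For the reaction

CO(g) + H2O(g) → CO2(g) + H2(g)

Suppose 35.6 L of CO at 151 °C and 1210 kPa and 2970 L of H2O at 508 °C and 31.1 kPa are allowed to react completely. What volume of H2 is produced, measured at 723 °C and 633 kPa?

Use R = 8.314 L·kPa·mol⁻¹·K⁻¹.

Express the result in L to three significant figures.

n(CO) = PV/RT = (1210 × 35.6) / (8.314 × 424.15) = 12.22 mol
n(H2O) = PV/RT = (31.1 × 2970) / (8.314 × 781.15) = 14.22 mol
For 12.22 mol CO, stoichiometry requires (1/1) × 12.22 = 12.22 mol H2O; 14.22 mol is available, so CO is limiting.
n(H2) = (1/1) × 12.22 = 12.22 mol
V(H2) = nRT/P = 12.22 × 8.314 × 996.15 / 633 = 159.9 L

160 L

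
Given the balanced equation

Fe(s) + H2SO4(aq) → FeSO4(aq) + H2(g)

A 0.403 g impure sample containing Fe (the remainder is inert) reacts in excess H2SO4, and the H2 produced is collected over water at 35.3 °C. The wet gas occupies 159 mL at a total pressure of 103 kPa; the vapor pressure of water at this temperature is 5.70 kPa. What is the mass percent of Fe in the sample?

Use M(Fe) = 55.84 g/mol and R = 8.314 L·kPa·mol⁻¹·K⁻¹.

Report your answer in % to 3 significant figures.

83.6 %

P(H2) = 103 − 5.70 = 97.30 kPa
n(H2) = PV/RT = (97.30 × 0.1590) / (8.314 × 308.45) = 0.006033 mol
n(Fe) = (1/1) × 0.006033 = 0.006033 mol
m(Fe) = 0.006033 × 55.84 = 0.3369 g
%Fe = 0.3369 / 0.403 × 100 = 83.60%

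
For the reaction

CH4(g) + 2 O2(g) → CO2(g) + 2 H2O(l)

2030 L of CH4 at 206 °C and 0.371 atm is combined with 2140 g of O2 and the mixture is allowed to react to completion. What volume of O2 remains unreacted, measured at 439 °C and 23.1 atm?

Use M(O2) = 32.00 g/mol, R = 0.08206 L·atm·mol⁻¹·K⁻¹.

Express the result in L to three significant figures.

72.3 L

n(CH4) = PV/RT = (0.371 × 2030) / (0.08206 × 479.15) = 19.15 mol
n(O2) = 2140 / 32.00 = 66.88 mol
For 19.15 mol CH4, stoichiometry requires (2/1) × 19.15 = 38.30 mol O2; 66.88 mol is available, so CH4 is limiting.
n(O2) consumed = (2/1) × 19.15 = 38.30 mol; remaining = 66.88 − 38.30 = 28.58 mol
V(O2) = nRT/P = 28.58 × 0.08206 × 712.15 / 23.1 = 72.30 L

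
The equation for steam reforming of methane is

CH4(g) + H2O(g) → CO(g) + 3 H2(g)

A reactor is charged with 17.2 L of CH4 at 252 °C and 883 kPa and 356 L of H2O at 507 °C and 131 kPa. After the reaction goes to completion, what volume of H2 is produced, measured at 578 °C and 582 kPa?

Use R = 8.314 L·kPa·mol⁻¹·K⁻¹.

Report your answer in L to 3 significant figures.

127 L

n(CH4) = PV/RT = (883 × 17.2) / (8.314 × 525.15) = 3.479 mol
n(H2O) = PV/RT = (131 × 356) / (8.314 × 780.15) = 7.190 mol
For 3.479 mol CH4, stoichiometry requires (1/1) × 3.479 = 3.479 mol H2O; 7.190 mol is available, so CH4 is limiting.
n(H2) = (3/1) × 3.479 = 10.44 mol
V(H2) = nRT/P = 10.44 × 8.314 × 851.15 / 582 = 126.9 L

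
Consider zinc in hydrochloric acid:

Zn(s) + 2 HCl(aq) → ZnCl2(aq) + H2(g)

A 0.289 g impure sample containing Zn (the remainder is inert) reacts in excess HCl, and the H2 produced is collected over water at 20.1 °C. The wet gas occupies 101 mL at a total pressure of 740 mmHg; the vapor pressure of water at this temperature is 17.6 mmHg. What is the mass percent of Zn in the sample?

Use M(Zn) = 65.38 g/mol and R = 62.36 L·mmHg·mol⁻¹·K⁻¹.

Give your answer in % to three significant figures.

P(H2) = 740 − 17.6 = 722.4 mmHg
n(H2) = PV/RT = (722.4 × 0.1010) / (62.36 × 293.25) = 0.003990 mol
n(Zn) = (1/1) × 0.003990 = 0.003990 mol
m(Zn) = 0.003990 × 65.38 = 0.2609 g
%Zn = 0.2609 / 0.289 × 100 = 90.28%

90.3 %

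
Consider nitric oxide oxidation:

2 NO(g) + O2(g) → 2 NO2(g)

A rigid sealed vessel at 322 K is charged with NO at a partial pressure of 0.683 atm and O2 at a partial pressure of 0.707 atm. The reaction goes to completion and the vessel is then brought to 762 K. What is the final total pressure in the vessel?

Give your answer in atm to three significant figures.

2.48 atm

At constant V, partial pressures at 322 K are proportional to moles, so apply stoichiometry directly to pressures.
P(O2) required for 0.683 atm of NO = (1/2) × 0.683 = 0.3415 atm; available 0.707 atm, so NO is limiting.
P(O2) remaining = 0.707 − (1/2) × 0.683 = 0.3655 atm
P(gaseous products) = (2)/2 × 0.683 = 0.6830 atm
P_total at 322 K = 0.3655 + 0.6830 = 1.048 atm
Scaling to 762 K: P = 1.048 × 762/322 = 2.480 atm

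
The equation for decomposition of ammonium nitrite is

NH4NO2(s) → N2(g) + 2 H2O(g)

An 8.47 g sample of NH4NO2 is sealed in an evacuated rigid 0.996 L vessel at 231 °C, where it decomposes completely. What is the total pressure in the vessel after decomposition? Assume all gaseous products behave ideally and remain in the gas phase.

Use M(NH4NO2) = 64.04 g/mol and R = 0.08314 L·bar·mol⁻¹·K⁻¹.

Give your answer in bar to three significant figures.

16.7 bar

n(NH4NO2) = 8.47 / 64.04 = 0.1323 mol
n(gas produced) = (3/1) × 0.1323 = 0.3969 mol
P = nRT/V = 0.3969 × 0.08314 × 504.15 / 0.996 = 16.70 bar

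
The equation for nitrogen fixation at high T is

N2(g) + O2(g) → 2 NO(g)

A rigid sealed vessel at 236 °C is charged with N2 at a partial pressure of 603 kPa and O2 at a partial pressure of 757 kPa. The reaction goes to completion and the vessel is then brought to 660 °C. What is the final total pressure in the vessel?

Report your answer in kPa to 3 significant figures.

2490 kPa

Because the vessel is rigid and T is held at 236 °C, work the stoichiometry in partial pressures (P_i = n_iRT/V).
P(O2) required for 603 kPa of N2 = (1/1) × 603 = 603.0 kPa; available 757 kPa, so N2 is limiting.
P(O2) remaining = 757 − (1/1) × 603 = 154.0 kPa
P(gaseous products) = (2)/1 × 603 = 1206 kPa
P_total at 236 °C = 154.0 + 1206 = 1360 kPa
Scaling to 660 °C: P = 1360 × 933.15/509.15 = 2493 kPa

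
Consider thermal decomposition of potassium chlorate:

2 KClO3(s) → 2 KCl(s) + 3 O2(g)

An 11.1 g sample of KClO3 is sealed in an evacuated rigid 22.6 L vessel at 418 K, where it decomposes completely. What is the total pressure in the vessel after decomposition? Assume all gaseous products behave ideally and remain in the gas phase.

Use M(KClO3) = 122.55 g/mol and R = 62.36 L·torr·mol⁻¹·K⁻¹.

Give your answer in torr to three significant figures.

157 torr

n(KClO3) = 11.1 / 122.55 = 0.09058 mol
n(gas produced) = (3/2) × 0.09058 = 0.1359 mol
P = nRT/V = 0.1359 × 62.36 × 418 / 22.6 = 156.7 torr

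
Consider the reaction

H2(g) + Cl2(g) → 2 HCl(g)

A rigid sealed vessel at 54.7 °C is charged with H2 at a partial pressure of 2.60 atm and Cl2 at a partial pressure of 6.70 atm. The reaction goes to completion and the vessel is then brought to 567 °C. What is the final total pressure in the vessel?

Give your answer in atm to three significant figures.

23.8 atm

With V and T fixed, P_i ∝ n_i, so the mole ratios apply directly to partial pressures at 54.7 °C.
P(Cl2) required for 2.60 atm of H2 = (1/1) × 2.60 = 2.600 atm; available 6.70 atm, so H2 is limiting.
P(Cl2) remaining = 6.70 − (1/1) × 2.60 = 4.100 atm
P(gaseous products) = (2)/1 × 2.60 = 5.200 atm
P_total at 54.7 °C = 4.100 + 5.200 = 9.300 atm
Scaling to 567 °C: P = 9.300 × 840.15/327.85 = 23.83 atm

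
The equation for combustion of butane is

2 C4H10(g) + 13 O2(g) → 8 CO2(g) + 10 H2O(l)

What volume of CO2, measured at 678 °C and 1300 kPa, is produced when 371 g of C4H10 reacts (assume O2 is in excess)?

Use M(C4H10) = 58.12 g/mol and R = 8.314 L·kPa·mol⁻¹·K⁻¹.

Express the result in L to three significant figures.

155 L

n(C4H10) = 371.0 / 58.12 = 6.383 mol
n(CO2) = (8/2) × 6.383 = 25.53 mol
V = nRT/P = 25.53 × 8.314 × 951.15 / 1300 = 155.3 L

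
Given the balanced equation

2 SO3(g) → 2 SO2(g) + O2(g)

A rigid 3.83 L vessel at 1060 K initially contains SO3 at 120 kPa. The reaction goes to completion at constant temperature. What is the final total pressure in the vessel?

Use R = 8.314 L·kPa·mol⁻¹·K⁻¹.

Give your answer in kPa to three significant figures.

180 kPa

Since T and V are fixed, P_final/P_initial = n_final/n_initial = 3/2.
P_final = (3/2) × 120 = 180.0 kPa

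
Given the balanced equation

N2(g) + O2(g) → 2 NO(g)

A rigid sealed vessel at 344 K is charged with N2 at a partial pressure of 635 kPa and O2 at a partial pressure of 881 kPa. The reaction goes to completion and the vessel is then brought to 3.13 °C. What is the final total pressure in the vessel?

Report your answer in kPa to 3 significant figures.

With V and T fixed, P_i ∝ n_i, so the mole ratios apply directly to partial pressures at 344 K.
P(O2) required for 635 kPa of N2 = (1/1) × 635 = 635.0 kPa; available 881 kPa, so N2 is limiting.
P(O2) remaining = 881 − (1/1) × 635 = 246.0 kPa
P(gaseous products) = (2)/1 × 635 = 1270 kPa
P_total at 344 K = 246.0 + 1270 = 1516 kPa
Scaling to 3.13 °C: P = 1516 × 276.28/344 = 1218 kPa

1220 kPa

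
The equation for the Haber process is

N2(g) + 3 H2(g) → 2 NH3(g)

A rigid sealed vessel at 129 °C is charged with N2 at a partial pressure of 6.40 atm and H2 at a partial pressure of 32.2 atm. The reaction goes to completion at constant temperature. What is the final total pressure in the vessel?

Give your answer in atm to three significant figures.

Because the vessel is rigid and T is held at 129 °C, work the stoichiometry in partial pressures (P_i = n_iRT/V).
P(H2) required for 6.40 atm of N2 = (3/1) × 6.40 = 19.20 atm; available 32.2 atm, so N2 is limiting.
P(H2) remaining = 32.2 − (3/1) × 6.40 = 13.00 atm
P(gaseous products) = (2)/1 × 6.40 = 12.80 atm
P_total at 129 °C = 13.00 + 12.80 = 25.80 atm

25.8 atm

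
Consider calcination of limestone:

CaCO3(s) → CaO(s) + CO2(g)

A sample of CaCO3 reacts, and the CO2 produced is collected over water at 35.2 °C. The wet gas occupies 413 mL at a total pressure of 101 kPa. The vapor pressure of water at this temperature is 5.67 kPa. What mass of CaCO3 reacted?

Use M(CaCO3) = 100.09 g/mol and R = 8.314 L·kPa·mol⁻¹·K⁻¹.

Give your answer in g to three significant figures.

P(CO2) = 101 − 5.67 = 95.33 kPa
n(CO2) = PV/RT = (95.33 × 0.4130) / (8.314 × 308.35) = 0.01536 mol
n(CaCO3) = (1/1) × 0.01536 = 0.01536 mol
m(CaCO3) = 0.01536 × 100.09 = 1.537 g

1.54 g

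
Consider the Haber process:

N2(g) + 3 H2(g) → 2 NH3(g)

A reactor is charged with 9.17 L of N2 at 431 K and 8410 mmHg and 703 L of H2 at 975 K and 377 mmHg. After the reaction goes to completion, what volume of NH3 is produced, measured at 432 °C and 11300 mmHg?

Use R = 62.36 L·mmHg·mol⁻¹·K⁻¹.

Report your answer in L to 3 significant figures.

11.3 L

n(N2) = PV/RT = (8410 × 9.17) / (62.36 × 431) = 2.869 mol
n(H2) = PV/RT = (377 × 703) / (62.36 × 975) = 4.359 mol
For 2.869 mol N2, stoichiometry requires (3/1) × 2.869 = 8.607 mol H2; 4.359 mol is available, so H2 is limiting.
n(NH3) = (2/3) × 4.359 = 2.906 mol
V(NH3) = nRT/P = 2.906 × 62.36 × 705.15 / 11300 = 11.31 L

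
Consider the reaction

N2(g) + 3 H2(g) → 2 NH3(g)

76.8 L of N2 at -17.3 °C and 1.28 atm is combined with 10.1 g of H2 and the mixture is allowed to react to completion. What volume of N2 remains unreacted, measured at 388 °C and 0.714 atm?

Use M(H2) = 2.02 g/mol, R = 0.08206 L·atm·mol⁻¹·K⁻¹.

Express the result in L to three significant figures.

229 L

n(N2) = PV/RT = (1.28 × 76.8) / (0.08206 × 255.85) = 4.682 mol
n(H2) = 10.1 / 2.02 = 5.000 mol
For 4.682 mol N2, stoichiometry requires (3/1) × 4.682 = 14.05 mol H2; 5.000 mol is available, so H2 is limiting.
n(N2) consumed = (1/3) × 5.000 = 1.667 mol; remaining = 4.682 − 1.667 = 3.015 mol
V(N2) = nRT/P = 3.015 × 0.08206 × 661.15 / 0.714 = 229.1 L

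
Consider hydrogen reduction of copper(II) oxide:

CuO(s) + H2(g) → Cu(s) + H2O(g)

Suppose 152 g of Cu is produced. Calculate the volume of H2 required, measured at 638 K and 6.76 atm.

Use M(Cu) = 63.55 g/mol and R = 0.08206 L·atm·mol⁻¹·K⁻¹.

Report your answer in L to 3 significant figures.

n(Cu) = 152.0 / 63.55 = 2.392 mol
n(H2) = (1/1) × 2.392 = 2.392 mol
V = nRT/P = 2.392 × 0.08206 × 638 / 6.76 = 18.53 L

18.5 L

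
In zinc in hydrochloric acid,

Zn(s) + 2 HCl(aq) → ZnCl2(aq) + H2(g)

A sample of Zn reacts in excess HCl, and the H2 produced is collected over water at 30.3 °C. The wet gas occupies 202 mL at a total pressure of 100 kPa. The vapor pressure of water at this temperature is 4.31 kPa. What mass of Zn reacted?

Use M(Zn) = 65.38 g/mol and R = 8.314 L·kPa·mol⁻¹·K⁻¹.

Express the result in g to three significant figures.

P(H2) = 100 − 4.31 = 95.69 kPa
n(H2) = PV/RT = (95.69 × 0.2020) / (8.314 × 303.45) = 0.007662 mol
n(Zn) = (1/1) × 0.007662 = 0.007662 mol
m(Zn) = 0.007662 × 65.38 = 0.5009 g

0.501 g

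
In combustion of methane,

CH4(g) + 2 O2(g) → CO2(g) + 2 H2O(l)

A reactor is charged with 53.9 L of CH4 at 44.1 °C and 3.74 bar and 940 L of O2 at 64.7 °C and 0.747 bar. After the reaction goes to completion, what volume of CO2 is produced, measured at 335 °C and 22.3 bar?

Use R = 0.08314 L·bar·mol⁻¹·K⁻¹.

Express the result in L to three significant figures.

17.3 L

n(CH4) = PV/RT = (3.74 × 53.9) / (0.08314 × 317.25) = 7.643 mol
n(O2) = PV/RT = (0.747 × 940) / (0.08314 × 337.85) = 25.00 mol
For 7.643 mol CH4, stoichiometry requires (2/1) × 7.643 = 15.29 mol O2; 25.00 mol is available, so CH4 is limiting.
n(CO2) = (1/1) × 7.643 = 7.643 mol
V(CO2) = nRT/P = 7.643 × 0.08314 × 608.15 / 22.3 = 17.33 L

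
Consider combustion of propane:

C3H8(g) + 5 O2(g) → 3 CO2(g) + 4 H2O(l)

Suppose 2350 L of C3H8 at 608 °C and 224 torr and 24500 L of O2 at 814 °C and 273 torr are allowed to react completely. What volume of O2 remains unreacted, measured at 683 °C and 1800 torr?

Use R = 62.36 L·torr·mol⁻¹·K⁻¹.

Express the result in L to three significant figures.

1680 L

n(C3H8) = PV/RT = (224 × 2350) / (62.36 × 881.15) = 9.580 mol
n(O2) = PV/RT = (273 × 24500) / (62.36 × 1087.15) = 98.66 mol
For 9.580 mol C3H8, stoichiometry requires (5/1) × 9.580 = 47.90 mol O2; 98.66 mol is available, so C3H8 is limiting.
n(O2) consumed = (5/1) × 9.580 = 47.90 mol; remaining = 98.66 − 47.90 = 50.76 mol
V(O2) = nRT/P = 50.76 × 62.36 × 956.15 / 1800 = 1681 L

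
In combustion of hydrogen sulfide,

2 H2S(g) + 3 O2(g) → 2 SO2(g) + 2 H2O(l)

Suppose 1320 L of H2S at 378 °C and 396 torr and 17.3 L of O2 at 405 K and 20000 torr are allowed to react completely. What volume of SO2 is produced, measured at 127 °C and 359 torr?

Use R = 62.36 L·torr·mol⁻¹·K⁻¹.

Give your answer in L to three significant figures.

n(H2S) = PV/RT = (396 × 1320) / (62.36 × 651.15) = 12.87 mol
n(O2) = PV/RT = (20000 × 17.3) / (62.36 × 405) = 13.70 mol
For 12.87 mol H2S, stoichiometry requires (3/2) × 12.87 = 19.30 mol O2; 13.70 mol is available, so O2 is limiting.
n(SO2) = (2/3) × 13.70 = 9.133 mol
V(SO2) = nRT/P = 9.133 × 62.36 × 400.15 / 359 = 634.8 L

635 L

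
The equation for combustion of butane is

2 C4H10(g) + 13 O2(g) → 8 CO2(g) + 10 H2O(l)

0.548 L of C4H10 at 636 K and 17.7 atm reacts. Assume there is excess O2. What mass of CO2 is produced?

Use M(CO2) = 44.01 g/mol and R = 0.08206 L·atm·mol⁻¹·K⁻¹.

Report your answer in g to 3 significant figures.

n(C4H10) = PV/RT = (17.7 × 0.548) / (0.08206 × 636) = 0.1859 mol
n(CO2) = (8/2) × 0.1859 = 0.7436 mol
m(CO2) = 0.7436 × 44.01 = 32.73 g

32.7 g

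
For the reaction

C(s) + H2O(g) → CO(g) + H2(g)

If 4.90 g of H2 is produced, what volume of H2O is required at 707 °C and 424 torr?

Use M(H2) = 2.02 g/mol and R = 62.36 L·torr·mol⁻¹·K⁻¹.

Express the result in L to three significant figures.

350 L

n(H2) = 4.900 / 2.02 = 2.426 mol
n(H2O) = (1/1) × 2.426 = 2.426 mol
V = nRT/P = 2.426 × 62.36 × 980.15 / 424 = 349.7 L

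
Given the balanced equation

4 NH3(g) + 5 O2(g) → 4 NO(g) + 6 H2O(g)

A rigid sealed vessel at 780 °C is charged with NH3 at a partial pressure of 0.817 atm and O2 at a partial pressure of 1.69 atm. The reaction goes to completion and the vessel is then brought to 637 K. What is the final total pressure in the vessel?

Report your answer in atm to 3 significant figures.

1.64 atm

At constant V, partial pressures at 780 °C are proportional to moles, so apply stoichiometry directly to pressures.
P(O2) required for 0.817 atm of NH3 = (5/4) × 0.817 = 1.021 atm; available 1.69 atm, so NH3 is limiting.
P(O2) remaining = 1.69 − (5/4) × 0.817 = 0.6687 atm
P(gaseous products) = (4+6)/4 × 0.817 = 2.042 atm
P_total at 780 °C = 0.6687 + 2.042 = 2.711 atm
Scaling to 637 K: P = 2.711 × 637/1053.15 = 1.640 atm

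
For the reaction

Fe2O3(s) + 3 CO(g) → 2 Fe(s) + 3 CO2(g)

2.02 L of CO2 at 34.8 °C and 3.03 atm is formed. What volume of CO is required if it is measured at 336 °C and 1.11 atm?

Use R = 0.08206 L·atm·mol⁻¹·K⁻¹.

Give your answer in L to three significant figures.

10.9 L

n(CO2) = PV/RT = (3.03 × 2.02) / (0.08206 × 307.95) = 0.2422 mol
n(CO) = (3/3) × 0.2422 = 0.2422 mol
V = nRT/P = 0.2422 × 0.08206 × 609.15 / 1.11 = 10.91 L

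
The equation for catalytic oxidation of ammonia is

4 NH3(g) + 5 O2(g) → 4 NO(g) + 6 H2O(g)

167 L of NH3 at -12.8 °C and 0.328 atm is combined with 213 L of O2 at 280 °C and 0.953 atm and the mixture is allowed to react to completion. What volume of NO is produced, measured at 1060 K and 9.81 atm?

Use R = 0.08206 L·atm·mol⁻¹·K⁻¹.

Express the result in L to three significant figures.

22.7 L

n(NH3) = PV/RT = (0.328 × 167) / (0.08206 × 260.35) = 2.564 mol
n(O2) = PV/RT = (0.953 × 213) / (0.08206 × 553.15) = 4.472 mol
For 2.564 mol NH3, stoichiometry requires (5/4) × 2.564 = 3.205 mol O2; 4.472 mol is available, so NH3 is limiting.
n(NO) = (4/4) × 2.564 = 2.564 mol
V(NO) = nRT/P = 2.564 × 0.08206 × 1060 / 9.81 = 22.73 L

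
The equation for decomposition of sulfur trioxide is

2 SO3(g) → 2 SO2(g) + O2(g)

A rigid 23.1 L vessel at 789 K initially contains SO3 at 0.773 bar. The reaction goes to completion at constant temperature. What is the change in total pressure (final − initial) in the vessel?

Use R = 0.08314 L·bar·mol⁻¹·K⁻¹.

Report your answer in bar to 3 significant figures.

0.386 bar

Rigid vessel, constant T ⇒ P scales with total gas moles (2 → 3).
P_final = (3/2) × 0.773 = 1.159 bar; ΔP = 1.159 − 0.773 = 0.3860 bar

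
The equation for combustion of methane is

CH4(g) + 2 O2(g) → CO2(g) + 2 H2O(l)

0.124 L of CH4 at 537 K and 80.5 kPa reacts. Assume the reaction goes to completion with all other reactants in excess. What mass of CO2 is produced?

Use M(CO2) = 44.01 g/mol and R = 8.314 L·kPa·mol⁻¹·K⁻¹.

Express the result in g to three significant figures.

n(CH4) = PV/RT = (80.5 × 0.124) / (8.314 × 537) = 0.002236 mol
n(CO2) = (1/1) × 0.002236 = 0.002236 mol
m(CO2) = 0.002236 × 44.01 = 0.09841 g

0.0984 g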